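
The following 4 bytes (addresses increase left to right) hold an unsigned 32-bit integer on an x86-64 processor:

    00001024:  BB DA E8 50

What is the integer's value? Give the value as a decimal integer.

1357437627

Little-endian stores the least-significant byte at the lowest address.
Reassemble most-significant byte first: 50 E8 DA BB → 0x50E8DABB.
0x50E8DABB = 1357437627.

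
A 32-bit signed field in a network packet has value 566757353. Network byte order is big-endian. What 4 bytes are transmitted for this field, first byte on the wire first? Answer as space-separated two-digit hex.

21 C8 07 E9

566757353 in hexadecimal, padded to 32 bits, is 0x21C807E9.
Split into bytes (most-significant first): 21 C8 07 E9.
In big-endian order the high byte comes first in memory.
So the memory order matches the most-significant-first order: 21 C8 07 E9.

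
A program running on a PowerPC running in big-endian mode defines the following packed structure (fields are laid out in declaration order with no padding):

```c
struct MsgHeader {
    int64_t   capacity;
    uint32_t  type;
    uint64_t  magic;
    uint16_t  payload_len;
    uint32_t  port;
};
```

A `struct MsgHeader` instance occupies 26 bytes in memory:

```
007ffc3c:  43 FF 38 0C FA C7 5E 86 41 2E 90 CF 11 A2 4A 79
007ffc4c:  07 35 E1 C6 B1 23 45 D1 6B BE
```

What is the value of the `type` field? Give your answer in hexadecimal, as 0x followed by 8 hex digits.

`type` follows `capacity` (8 bytes), so it starts at byte offset 8 and occupies 4 bytes.
Bytes at offsets 8..11: 41 2E 90 CF.
Big-endian: lowest address holds the most-significant byte.
The bytes are already most-significant first: 0x412E90CF.

0x412E90CF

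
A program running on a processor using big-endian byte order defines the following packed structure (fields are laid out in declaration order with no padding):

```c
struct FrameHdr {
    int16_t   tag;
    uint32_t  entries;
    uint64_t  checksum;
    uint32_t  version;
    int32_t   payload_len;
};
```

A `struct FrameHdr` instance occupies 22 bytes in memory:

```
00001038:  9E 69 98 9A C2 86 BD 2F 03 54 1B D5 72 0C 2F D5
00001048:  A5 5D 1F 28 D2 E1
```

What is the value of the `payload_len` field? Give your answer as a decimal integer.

522769121

`payload_len` follows `tag` (2 B), `entries` (4 B), `checksum` (8 B), `version` (4 B), so it starts at offset 2 + 4 + 8 + 4 = 18 and occupies 4 bytes.
Bytes at offsets 18..21: 1F 28 D2 E1.
Big-endian stores the most-significant byte at the lowest address.
The bytes are already most-significant first: 0x1F28D2E1.
0x1F28D2E1 = 522769121.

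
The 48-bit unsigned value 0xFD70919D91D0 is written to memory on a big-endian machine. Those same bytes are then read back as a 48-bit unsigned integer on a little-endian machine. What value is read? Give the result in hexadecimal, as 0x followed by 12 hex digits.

0xD0919D9170FD

Stored big-endian, the bytes at ascending addresses are FD 70 91 9D 91 D0.
Read back as little-endian, the first byte is least significant, giving 0xD0919D9170FD.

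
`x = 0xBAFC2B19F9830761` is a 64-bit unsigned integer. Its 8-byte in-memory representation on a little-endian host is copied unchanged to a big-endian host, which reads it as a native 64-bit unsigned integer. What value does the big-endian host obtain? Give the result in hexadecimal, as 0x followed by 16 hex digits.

Stored little-endian, the bytes at ascending addresses are 61 07 83 F9 19 2B FC BA.
Read back as big-endian, the last byte is least significant, giving 0x610783F9192BFCBA.

0x610783F9192BFCBA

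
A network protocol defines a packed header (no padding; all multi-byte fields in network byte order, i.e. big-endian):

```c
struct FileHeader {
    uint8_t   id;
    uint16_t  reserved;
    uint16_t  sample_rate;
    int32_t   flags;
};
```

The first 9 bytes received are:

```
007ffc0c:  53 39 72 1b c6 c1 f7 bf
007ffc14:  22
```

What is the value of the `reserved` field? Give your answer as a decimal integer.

14706

`reserved` follows `id` (1 byte), so it starts at byte offset 1 and occupies 2 bytes.
Bytes at offsets 1..2: 39 72.
Big-endian: lowest address holds the most-significant byte.
The bytes are already most-significant first: 0x3972.
0x3972 = 14706.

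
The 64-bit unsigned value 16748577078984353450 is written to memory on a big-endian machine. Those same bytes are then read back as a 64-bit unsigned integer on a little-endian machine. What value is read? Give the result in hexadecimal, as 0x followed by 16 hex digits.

0xAAA61C961DE66EE8

16748577078984353450 in 64-bit hexadecimal is 0xE86EE61D961CA6AA.
Stored big-endian, the bytes at ascending addresses are E8 6E E6 1D 96 1C A6 AA.
Read back as little-endian, the first byte is least significant, giving 0xAAA61C961DE66EE8.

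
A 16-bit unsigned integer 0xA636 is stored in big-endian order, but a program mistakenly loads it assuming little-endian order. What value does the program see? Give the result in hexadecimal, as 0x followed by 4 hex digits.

Stored big-endian, the bytes at ascending addresses are A6 36.
Read back as little-endian, the first byte is least significant, giving 0x36A6.

0x36A6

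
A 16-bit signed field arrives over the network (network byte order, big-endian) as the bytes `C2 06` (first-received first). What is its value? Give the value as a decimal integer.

-15866

In big-endian order the high byte comes first in memory.
The bytes are already most-significant first: 0xC206.
Top bit is set, so as a signed 16-bit value this is 0xC206 − 2^16 = -15866.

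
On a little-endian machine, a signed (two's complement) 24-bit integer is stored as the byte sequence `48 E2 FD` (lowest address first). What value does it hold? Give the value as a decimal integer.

-138680

Little-endian: lowest address holds the least-significant byte.
Reassemble most-significant byte first: FD E2 48 → 0xFDE248.
Top bit is set, so as a signed 24-bit value this is 0xFDE248 − 2^24 = -138680.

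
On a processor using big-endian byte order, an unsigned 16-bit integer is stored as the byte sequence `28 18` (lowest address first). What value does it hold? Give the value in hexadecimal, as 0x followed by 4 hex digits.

Big-endian stores the most-significant byte at the lowest address.
The bytes are already most-significant first: 0x2818.

0x2818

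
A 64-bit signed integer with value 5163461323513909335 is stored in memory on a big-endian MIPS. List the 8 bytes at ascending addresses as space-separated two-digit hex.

47 A8 4C B7 6F 83 D0 57

5163461323513909335 in hexadecimal, padded to 64 bits, is 0x47A84CB76F83D057.
Split into bytes (most-significant first): 47 A8 4C B7 6F 83 D0 57.
Big-endian stores the most-significant byte at the lowest address.
So the memory order matches the most-significant-first order: 47 A8 4C B7 6F 83 D0 57.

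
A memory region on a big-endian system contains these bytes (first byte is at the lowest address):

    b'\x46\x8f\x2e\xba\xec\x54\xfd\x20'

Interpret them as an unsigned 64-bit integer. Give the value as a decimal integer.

5084333884688366880

Big-endian: lowest address holds the most-significant byte.
The bytes are already most-significant first: 0x468F2EBAEC54FD20.
0x468F2EBAEC54FD20 = 5084333884688366880.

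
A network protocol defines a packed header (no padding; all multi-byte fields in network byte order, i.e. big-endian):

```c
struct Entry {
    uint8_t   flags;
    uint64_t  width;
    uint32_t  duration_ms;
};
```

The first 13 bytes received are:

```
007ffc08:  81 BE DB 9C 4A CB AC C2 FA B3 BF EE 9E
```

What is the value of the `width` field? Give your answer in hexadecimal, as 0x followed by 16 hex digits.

0xBEDB9C4ACBACC2FA

`width` follows `flags` (1 byte), so it starts at byte offset 1 and occupies 8 bytes.
Bytes at offsets 1..8: BE DB 9C 4A CB AC C2 FA.
In big-endian order the high byte comes first in memory.
The bytes are already most-significant first: 0xBEDB9C4ACBACC2FA.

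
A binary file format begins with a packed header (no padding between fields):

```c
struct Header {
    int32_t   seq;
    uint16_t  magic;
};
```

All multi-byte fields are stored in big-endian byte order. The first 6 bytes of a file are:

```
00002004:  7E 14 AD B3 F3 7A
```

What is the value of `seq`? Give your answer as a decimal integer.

`seq` is the first field, at byte offset 0, occupying 4 bytes.
Bytes at offsets 0..3: 7E 14 AD B3.
Big-endian stores the most-significant byte at the lowest address.
The bytes are already most-significant first: 0x7E14ADB3.
0x7E14ADB3 = 2115284403.

2115284403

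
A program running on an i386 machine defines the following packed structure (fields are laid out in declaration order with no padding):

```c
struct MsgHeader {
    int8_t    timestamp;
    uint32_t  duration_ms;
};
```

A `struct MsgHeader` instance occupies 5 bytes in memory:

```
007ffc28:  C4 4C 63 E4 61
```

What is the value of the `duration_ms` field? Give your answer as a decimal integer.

1642357580

`duration_ms` follows `timestamp` (1 byte), so it starts at byte offset 1 and occupies 4 bytes.
Bytes at offsets 1..4: 4C 63 E4 61.
Little-endian: lowest address holds the least-significant byte.
Reassemble most-significant byte first: 61 E4 63 4C → 0x61E4634C.
0x61E4634C = 1642357580.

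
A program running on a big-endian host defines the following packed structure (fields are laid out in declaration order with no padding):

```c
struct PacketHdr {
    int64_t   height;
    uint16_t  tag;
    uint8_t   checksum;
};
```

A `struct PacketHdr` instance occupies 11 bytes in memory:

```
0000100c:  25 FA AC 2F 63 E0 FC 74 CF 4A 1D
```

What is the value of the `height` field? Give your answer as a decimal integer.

2736689043120127092

`height` is the first field, at byte offset 0, occupying 8 bytes.
Bytes at offsets 0..7: 25 FA AC 2F 63 E0 FC 74.
Big-endian: lowest address holds the most-significant byte.
The bytes are already most-significant first: 0x25FAAC2F63E0FC74.
0x25FAAC2F63E0FC74 = 2736689043120127092.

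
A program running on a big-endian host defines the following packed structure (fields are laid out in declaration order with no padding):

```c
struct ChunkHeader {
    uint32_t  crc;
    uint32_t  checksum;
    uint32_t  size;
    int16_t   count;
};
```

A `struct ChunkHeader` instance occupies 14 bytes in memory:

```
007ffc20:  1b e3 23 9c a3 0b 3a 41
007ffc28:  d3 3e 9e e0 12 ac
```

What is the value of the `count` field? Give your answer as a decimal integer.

4780

`count` follows `crc` (4 B), `checksum` (4 B), `size` (4 B), so it starts at offset 4 + 4 + 4 = 12 and occupies 2 bytes.
Bytes at offsets 12..13: 12 AC.
In big-endian order the high byte comes first in memory.
The bytes are already most-significant first: 0x12AC.
0x12AC = 4780.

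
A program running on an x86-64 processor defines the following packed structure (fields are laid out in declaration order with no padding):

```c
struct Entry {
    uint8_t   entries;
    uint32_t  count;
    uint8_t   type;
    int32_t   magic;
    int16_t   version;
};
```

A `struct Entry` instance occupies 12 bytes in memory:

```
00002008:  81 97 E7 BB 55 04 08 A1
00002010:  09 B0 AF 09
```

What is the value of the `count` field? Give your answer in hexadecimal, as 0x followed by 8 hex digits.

`count` follows `entries` (1 byte), so it starts at byte offset 1 and occupies 4 bytes.
Bytes at offsets 1..4: 97 E7 BB 55.
Little-endian stores the least-significant byte at the lowest address.
Reassemble most-significant byte first: 55 BB E7 97 → 0x55BBE797.

0x55BBE797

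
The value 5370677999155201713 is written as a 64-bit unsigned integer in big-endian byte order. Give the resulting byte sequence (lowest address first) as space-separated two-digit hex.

5370677999155201713 in hexadecimal, padded to 64 bits, is 0x4A887B2F66A6C6B1.
Split into bytes (most-significant first): 4A 88 7B 2F 66 A6 C6 B1.
Big-endian: lowest address holds the most-significant byte.
So the memory order matches the most-significant-first order: 4A 88 7B 2F 66 A6 C6 B1.

4A 88 7B 2F 66 A6 C6 B1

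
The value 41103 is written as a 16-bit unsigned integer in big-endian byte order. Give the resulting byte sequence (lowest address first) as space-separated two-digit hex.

41103 in hexadecimal, padded to 16 bits, is 0xA08F.
Split into bytes (most-significant first): A0 8F.
Big-endian: lowest address holds the most-significant byte.
So the memory order matches the most-significant-first order: A0 8F.

A0 8F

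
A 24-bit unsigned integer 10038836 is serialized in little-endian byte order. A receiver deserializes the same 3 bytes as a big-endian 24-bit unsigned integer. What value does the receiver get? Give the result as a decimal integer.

3419801

10038836 in 24-bit hexadecimal is 0x992E34.
Stored little-endian, the bytes at ascending addresses are 34 2E 99.
Read back as big-endian, the last byte is least significant, giving 0x342E99.
0x342E99 = 3419801.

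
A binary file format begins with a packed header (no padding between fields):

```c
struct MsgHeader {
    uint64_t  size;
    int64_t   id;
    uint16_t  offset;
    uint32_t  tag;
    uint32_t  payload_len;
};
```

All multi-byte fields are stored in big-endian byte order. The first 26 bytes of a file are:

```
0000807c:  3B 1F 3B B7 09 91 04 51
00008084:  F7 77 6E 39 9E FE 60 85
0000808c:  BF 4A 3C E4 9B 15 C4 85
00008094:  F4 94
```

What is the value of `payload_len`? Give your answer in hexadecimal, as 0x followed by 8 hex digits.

0xC485F494

`payload_len` follows `size` (8 B), `id` (8 B), `offset` (2 B), `tag` (4 B), so it starts at offset 8 + 8 + 2 + 4 = 22 and occupies 4 bytes.
Bytes at offsets 22..25: C4 85 F4 94.
Big-endian: lowest address holds the most-significant byte.
The bytes are already most-significant first: 0xC485F494.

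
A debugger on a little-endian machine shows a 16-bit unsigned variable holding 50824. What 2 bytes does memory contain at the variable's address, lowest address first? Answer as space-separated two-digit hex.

88 C6

50824 in hexadecimal, padded to 16 bits, is 0xC688.
Split into bytes (most-significant first): C6 88.
In little-endian order the low byte comes first in memory.
So at ascending addresses the bytes are 88 C6.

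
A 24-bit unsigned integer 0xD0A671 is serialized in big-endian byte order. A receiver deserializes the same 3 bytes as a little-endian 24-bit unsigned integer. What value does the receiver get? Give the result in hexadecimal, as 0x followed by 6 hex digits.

0x71A6D0

Stored big-endian, the bytes at ascending addresses are D0 A6 71.
Read back as little-endian, the first byte is least significant, giving 0x71A6D0.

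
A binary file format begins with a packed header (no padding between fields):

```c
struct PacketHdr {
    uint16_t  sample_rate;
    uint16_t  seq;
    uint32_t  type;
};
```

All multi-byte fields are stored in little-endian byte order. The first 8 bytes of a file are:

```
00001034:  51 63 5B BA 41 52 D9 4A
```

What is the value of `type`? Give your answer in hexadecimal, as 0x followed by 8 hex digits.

`type` follows `sample_rate` (2 B), `seq` (2 B), so it starts at offset 2 + 2 = 4 and occupies 4 bytes.
Bytes at offsets 4..7: 41 52 D9 4A.
Little-endian: lowest address holds the least-significant byte.
Reassemble most-significant byte first: 4A D9 52 41 → 0x4AD95241.

0x4AD95241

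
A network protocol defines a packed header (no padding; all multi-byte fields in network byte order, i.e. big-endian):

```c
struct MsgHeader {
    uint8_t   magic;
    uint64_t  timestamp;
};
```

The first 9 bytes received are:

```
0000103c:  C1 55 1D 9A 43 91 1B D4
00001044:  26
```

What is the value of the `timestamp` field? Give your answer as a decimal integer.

`timestamp` follows `magic` (1 byte), so it starts at byte offset 1 and occupies 8 bytes.
Bytes at offsets 1..8: 55 1D 9A 43 91 1B D4 26.
Big-endian: lowest address holds the most-significant byte.
The bytes are already most-significant first: 0x551D9A43911BD426.
0x551D9A43911BD426 = 6133227882536490022.

6133227882536490022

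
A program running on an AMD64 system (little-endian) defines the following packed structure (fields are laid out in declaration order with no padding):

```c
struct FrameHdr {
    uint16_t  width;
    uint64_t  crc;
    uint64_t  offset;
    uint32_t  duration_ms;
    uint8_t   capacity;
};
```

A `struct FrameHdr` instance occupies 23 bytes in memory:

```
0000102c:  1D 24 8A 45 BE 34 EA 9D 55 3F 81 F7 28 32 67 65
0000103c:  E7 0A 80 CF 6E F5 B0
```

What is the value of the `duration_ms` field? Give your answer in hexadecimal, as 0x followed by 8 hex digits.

0xF56ECF80

`duration_ms` follows `width` (2 B), `crc` (8 B), `offset` (8 B), so it starts at offset 2 + 8 + 8 = 18 and occupies 4 bytes.
Bytes at offsets 18..21: 80 CF 6E F5.
In little-endian order the low byte comes first in memory.
Reassemble most-significant byte first: F5 6E CF 80 → 0xF56ECF80.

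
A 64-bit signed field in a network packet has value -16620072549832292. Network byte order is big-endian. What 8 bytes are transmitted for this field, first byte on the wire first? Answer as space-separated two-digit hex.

FF C4 F4 21 CF 86 A9 9C

Two's complement of -16620072549832292 in 64 bits: 16620072549832292 = 0x003B0BDE30795664; invert → 0xFFC4F421CF86A99B; add 1 → 0xFFC4F421CF86A99C.
Split into bytes (most-significant first): FF C4 F4 21 CF 86 A9 9C.
Big-endian stores the most-significant byte at the lowest address.
So the memory order matches the most-significant-first order: FF C4 F4 21 CF 86 A9 9C.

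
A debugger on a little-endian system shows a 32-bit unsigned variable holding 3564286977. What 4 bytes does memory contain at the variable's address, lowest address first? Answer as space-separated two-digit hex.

01 B4 72 D4

3564286977 in hexadecimal, padded to 32 bits, is 0xD472B401.
Split into bytes (most-significant first): D4 72 B4 01.
Little-endian stores the least-significant byte at the lowest address.
So at ascending addresses the bytes are 01 B4 72 D4.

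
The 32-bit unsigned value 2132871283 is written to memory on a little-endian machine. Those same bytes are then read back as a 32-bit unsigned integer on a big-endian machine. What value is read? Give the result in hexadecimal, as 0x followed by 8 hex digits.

0x7308217F

2132871283 in 32-bit hexadecimal is 0x7F210873.
Stored little-endian, the bytes at ascending addresses are 73 08 21 7F.
Read back as big-endian, the last byte is least significant, giving 0x7308217F.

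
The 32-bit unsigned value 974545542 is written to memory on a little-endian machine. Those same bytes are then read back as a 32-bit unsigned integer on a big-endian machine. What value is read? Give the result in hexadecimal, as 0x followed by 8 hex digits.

974545542 in 32-bit hexadecimal is 0x3A166286.
Stored little-endian, the bytes at ascending addresses are 86 62 16 3A.
Read back as big-endian, the last byte is least significant, giving 0x8662163A.

0x8662163A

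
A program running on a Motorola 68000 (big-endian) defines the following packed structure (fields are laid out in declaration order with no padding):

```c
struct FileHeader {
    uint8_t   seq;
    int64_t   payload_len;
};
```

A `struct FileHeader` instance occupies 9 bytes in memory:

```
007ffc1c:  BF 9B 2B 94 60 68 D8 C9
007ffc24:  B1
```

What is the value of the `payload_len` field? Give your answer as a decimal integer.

`payload_len` follows `seq` (1 byte), so it starts at byte offset 1 and occupies 8 bytes.
Bytes at offsets 1..8: 9B 2B 94 60 68 D8 C9 B1.
In big-endian order the high byte comes first in memory.
The bytes are already most-significant first: 0x9B2B946068D8C9B1.
Top bit is set, so as a signed 64-bit value this is 0x9B2B946068D8C9B1 − 2^64 = -7265550432035354191.

-7265550432035354191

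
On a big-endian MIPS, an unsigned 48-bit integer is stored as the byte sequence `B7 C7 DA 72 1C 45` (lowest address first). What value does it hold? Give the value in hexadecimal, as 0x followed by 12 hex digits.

0xB7C7DA721C45

Big-endian stores the most-significant byte at the lowest address.
The bytes are already most-significant first: 0xB7C7DA721C45.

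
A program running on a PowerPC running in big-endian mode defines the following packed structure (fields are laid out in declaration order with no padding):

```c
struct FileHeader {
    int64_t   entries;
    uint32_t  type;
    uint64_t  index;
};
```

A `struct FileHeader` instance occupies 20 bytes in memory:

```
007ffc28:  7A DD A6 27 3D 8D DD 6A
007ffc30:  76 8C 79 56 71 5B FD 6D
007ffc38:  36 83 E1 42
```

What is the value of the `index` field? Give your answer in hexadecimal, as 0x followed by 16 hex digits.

0x715BFD6D3683E142

`index` follows `entries` (8 B), `type` (4 B), so it starts at offset 8 + 4 = 12 and occupies 8 bytes.
Bytes at offsets 12..19: 71 5B FD 6D 36 83 E1 42.
Big-endian stores the most-significant byte at the lowest address.
The bytes are already most-significant first: 0x715BFD6D3683E142.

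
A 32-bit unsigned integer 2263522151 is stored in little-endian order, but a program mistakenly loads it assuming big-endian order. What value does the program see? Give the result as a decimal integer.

2263522151 in 32-bit hexadecimal is 0x86EA9B67.
Stored little-endian, the bytes at ascending addresses are 67 9B EA 86.
Read back as big-endian, the last byte is least significant, giving 0x679BEA86.
0x679BEA86 = 1738271366.

1738271366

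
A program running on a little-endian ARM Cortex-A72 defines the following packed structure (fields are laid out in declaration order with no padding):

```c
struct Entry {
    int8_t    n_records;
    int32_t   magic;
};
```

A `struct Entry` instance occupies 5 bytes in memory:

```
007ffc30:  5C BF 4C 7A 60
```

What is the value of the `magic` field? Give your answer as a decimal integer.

1618627775

`magic` follows `n_records` (1 byte), so it starts at byte offset 1 and occupies 4 bytes.
Bytes at offsets 1..4: BF 4C 7A 60.
In little-endian order the low byte comes first in memory.
Reassemble most-significant byte first: 60 7A 4C BF → 0x607A4CBF.
0x607A4CBF = 1618627775.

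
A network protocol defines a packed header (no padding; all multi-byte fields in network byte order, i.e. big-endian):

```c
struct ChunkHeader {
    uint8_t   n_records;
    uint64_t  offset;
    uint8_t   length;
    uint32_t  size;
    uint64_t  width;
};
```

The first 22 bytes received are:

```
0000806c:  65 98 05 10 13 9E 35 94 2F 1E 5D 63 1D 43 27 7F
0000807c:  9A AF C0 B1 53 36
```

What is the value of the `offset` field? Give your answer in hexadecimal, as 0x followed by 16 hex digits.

`offset` follows `n_records` (1 byte), so it starts at byte offset 1 and occupies 8 bytes.
Bytes at offsets 1..8: 98 05 10 13 9E 35 94 2F.
In big-endian order the high byte comes first in memory.
The bytes are already most-significant first: 0x980510139E35942F.

0x980510139E35942F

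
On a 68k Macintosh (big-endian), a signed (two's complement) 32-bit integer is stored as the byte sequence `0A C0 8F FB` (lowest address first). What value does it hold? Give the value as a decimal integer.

Big-endian stores the most-significant byte at the lowest address.
The bytes are already most-significant first: 0x0AC08FFB.
0x0AC08FFB = 180391931.

180391931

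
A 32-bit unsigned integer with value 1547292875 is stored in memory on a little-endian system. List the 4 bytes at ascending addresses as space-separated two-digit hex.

1547292875 in hexadecimal, padded to 32 bits, is 0x5C39D0CB.
Split into bytes (most-significant first): 5C 39 D0 CB.
In little-endian order the low byte comes first in memory.
So at ascending addresses the bytes are CB D0 39 5C.

CB D0 39 5C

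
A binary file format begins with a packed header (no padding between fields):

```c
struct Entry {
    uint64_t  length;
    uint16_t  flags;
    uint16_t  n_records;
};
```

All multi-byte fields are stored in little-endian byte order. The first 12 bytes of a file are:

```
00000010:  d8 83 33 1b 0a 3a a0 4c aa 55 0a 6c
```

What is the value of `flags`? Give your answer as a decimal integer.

`flags` follows `length` (8 bytes), so it starts at byte offset 8 and occupies 2 bytes.
Bytes at offsets 8..9: AA 55.
Little-endian: lowest address holds the least-significant byte.
Reassemble most-significant byte first: 55 AA → 0x55AA.
0x55AA = 21930.

21930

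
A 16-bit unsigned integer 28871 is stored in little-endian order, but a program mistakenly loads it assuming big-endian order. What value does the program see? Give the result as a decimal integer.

51056

28871 in 16-bit hexadecimal is 0x70C7.
Stored little-endian, the bytes at ascending addresses are C7 70.
Read back as big-endian, the last byte is least significant, giving 0xC770.
0xC770 = 51056.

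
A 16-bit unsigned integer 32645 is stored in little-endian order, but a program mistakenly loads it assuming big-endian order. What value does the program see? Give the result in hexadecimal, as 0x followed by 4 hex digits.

0x857F

32645 in 16-bit hexadecimal is 0x7F85.
Stored little-endian, the bytes at ascending addresses are 85 7F.
Read back as big-endian, the last byte is least significant, giving 0x857F.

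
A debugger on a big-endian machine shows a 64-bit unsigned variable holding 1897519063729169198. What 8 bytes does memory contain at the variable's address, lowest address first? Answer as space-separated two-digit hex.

1A 55 57 88 F4 1B E3 2E

1897519063729169198 in hexadecimal, padded to 64 bits, is 0x1A555788F41BE32E.
Split into bytes (most-significant first): 1A 55 57 88 F4 1B E3 2E.
In big-endian order the high byte comes first in memory.
So the memory order matches the most-significant-first order: 1A 55 57 88 F4 1B E3 2E.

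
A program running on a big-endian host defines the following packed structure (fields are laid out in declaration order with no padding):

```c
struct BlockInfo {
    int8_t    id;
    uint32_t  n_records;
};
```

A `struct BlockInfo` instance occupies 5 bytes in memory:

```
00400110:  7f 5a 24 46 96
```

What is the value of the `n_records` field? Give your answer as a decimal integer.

`n_records` follows `id` (1 byte), so it starts at byte offset 1 and occupies 4 bytes.
Bytes at offsets 1..4: 5A 24 46 96.
Big-endian stores the most-significant byte at the lowest address.
The bytes are already most-significant first: 0x5A244696.
0x5A244696 = 1512326806.

1512326806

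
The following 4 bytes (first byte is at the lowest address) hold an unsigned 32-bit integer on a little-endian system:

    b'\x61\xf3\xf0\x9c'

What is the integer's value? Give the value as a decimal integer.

2633036641

Little-endian: lowest address holds the least-significant byte.
Reassemble most-significant byte first: 9C F0 F3 61 → 0x9CF0F361.
0x9CF0F361 = 2633036641.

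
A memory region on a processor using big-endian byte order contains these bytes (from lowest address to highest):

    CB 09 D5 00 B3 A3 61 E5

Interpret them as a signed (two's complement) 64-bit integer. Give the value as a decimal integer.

-3816285010229239323

Big-endian: lowest address holds the most-significant byte.
The bytes are already most-significant first: 0xCB09D500B3A361E5.
Top bit is set, so as a signed 64-bit value this is 0xCB09D500B3A361E5 − 2^64 = -3816285010229239323.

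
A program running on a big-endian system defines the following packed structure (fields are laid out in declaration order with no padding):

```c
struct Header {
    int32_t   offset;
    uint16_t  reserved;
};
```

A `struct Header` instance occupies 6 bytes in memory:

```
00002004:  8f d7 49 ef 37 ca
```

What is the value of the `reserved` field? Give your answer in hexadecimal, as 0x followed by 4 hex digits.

`reserved` follows `offset` (4 bytes), so it starts at byte offset 4 and occupies 2 bytes.
Bytes at offsets 4..5: 37 CA.
Big-endian stores the most-significant byte at the lowest address.
The bytes are already most-significant first: 0x37CA.

0x37CA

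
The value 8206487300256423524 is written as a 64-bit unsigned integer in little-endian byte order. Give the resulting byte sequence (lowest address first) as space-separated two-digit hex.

64 DE 89 41 B8 4C E3 71

8206487300256423524 in hexadecimal, padded to 64 bits, is 0x71E34CB84189DE64.
Split into bytes (most-significant first): 71 E3 4C B8 41 89 DE 64.
Little-endian: lowest address holds the least-significant byte.
So at ascending addresses the bytes are 64 DE 89 41 B8 4C E3 71.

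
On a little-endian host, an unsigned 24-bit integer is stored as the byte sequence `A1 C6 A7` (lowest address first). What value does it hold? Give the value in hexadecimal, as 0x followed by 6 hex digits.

Little-endian: lowest address holds the least-significant byte.
Reassemble most-significant byte first: A7 C6 A1 → 0xA7C6A1.

0xA7C6A1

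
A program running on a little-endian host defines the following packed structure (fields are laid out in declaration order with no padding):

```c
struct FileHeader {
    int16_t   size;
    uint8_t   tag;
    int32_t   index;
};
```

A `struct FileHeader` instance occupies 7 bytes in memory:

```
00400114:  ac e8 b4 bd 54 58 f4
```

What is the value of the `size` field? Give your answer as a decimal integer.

-5972

`size` is the first field, at byte offset 0, occupying 2 bytes.
Bytes at offsets 0..1: AC E8.
In little-endian order the low byte comes first in memory.
Reassemble most-significant byte first: E8 AC → 0xE8AC.
Top bit is set, so as a signed 16-bit value this is 0xE8AC − 2^16 = -5972.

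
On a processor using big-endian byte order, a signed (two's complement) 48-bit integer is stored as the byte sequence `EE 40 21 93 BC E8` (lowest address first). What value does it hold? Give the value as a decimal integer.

-19515768062744

Big-endian stores the most-significant byte at the lowest address.
The bytes are already most-significant first: 0xEE402193BCE8.
Top bit is set, so as a signed 48-bit value this is 0xEE402193BCE8 − 2^48 = -19515768062744.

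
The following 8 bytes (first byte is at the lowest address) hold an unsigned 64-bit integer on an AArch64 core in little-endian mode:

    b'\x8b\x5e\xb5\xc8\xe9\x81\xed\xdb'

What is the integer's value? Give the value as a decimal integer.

15847465504881335947

Little-endian: lowest address holds the least-significant byte.
Reassemble most-significant byte first: DB ED 81 E9 C8 B5 5E 8B → 0xDBED81E9C8B55E8B.
0xDBED81E9C8B55E8B = 15847465504881335947.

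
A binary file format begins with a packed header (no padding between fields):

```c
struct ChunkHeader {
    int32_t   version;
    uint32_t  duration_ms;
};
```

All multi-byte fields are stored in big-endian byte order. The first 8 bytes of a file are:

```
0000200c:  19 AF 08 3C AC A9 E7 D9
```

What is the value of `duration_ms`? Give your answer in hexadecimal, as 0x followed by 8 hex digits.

`duration_ms` follows `version` (4 bytes), so it starts at byte offset 4 and occupies 4 bytes.
Bytes at offsets 4..7: AC A9 E7 D9.
Big-endian: lowest address holds the most-significant byte.
The bytes are already most-significant first: 0xACA9E7D9.

0xACA9E7D9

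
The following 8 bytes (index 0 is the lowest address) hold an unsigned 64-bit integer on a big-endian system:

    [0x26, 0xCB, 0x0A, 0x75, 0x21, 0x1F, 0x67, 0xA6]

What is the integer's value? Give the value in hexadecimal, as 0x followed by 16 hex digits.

In big-endian order the high byte comes first in memory.
The bytes are already most-significant first: 0x26CB0A75211F67A6.

0x26CB0A75211F67A6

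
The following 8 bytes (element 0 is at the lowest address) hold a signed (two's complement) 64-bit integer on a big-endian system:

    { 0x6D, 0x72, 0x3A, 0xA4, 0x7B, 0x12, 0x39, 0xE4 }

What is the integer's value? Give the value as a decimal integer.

Big-endian stores the most-significant byte at the lowest address.
The bytes are already most-significant first: 0x6D723AA47B1239E4.
0x6D723AA47B1239E4 = 7886430375592999396.

7886430375592999396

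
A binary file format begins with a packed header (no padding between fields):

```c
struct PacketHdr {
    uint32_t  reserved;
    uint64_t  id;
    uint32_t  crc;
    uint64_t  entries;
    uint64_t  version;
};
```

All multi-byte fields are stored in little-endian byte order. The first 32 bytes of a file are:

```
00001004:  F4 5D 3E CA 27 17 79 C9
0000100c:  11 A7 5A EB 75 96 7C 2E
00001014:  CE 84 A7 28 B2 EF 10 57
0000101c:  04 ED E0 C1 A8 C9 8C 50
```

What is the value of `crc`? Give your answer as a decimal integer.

779916917

`crc` follows `reserved` (4 B), `id` (8 B), so it starts at offset 4 + 8 = 12 and occupies 4 bytes.
Bytes at offsets 12..15: 75 96 7C 2E.
Little-endian stores the least-significant byte at the lowest address.
Reassemble most-significant byte first: 2E 7C 96 75 → 0x2E7C9675.
0x2E7C9675 = 779916917.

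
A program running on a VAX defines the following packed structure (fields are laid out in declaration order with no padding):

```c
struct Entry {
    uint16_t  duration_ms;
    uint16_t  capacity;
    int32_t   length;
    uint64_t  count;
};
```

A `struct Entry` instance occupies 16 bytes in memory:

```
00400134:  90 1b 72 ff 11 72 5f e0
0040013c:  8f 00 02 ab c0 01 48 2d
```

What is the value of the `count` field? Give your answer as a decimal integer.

3262859857044308111

`count` follows `duration_ms` (2 B), `capacity` (2 B), `length` (4 B), so it starts at offset 2 + 2 + 4 = 8 and occupies 8 bytes.
Bytes at offsets 8..15: 8F 00 02 AB C0 01 48 2D.
In little-endian order the low byte comes first in memory.
Reassemble most-significant byte first: 2D 48 01 C0 AB 02 00 8F → 0x2D4801C0AB02008F.
0x2D4801C0AB02008F = 3262859857044308111.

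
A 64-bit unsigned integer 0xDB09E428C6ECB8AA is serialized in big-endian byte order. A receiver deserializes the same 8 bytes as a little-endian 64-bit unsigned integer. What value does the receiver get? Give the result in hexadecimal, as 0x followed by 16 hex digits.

0xAAB8ECC628E409DB

Stored big-endian, the bytes at ascending addresses are DB 09 E4 28 C6 EC B8 AA.
Read back as little-endian, the first byte is least significant, giving 0xAAB8ECC628E409DB.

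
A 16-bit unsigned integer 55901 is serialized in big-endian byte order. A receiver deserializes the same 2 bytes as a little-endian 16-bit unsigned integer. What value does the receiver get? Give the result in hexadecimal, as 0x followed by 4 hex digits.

0x5DDA

55901 in 16-bit hexadecimal is 0xDA5D.
Stored big-endian, the bytes at ascending addresses are DA 5D.
Read back as little-endian, the first byte is least significant, giving 0x5DDA.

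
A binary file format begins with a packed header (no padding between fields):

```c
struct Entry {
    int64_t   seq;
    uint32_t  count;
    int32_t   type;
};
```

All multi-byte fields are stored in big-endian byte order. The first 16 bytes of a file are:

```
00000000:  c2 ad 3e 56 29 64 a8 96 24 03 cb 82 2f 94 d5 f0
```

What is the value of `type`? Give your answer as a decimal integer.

`type` follows `seq` (8 B), `count` (4 B), so it starts at offset 8 + 4 = 12 and occupies 4 bytes.
Bytes at offsets 12..15: 2F 94 D5 F0.
Big-endian: lowest address holds the most-significant byte.
The bytes are already most-significant first: 0x2F94D5F0.
0x2F94D5F0 = 798283248.

798283248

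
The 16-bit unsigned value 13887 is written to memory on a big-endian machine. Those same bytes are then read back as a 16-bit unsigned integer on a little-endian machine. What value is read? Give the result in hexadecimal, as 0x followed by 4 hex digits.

13887 in 16-bit hexadecimal is 0x363F.
Stored big-endian, the bytes at ascending addresses are 36 3F.
Read back as little-endian, the first byte is least significant, giving 0x3F36.

0x3F36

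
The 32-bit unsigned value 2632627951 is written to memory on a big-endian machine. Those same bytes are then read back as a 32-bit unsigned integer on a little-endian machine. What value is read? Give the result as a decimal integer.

2632627951 in 32-bit hexadecimal is 0x9CEAB6EF.
Stored big-endian, the bytes at ascending addresses are 9C EA B6 EF.
Read back as little-endian, the first byte is least significant, giving 0xEFB6EA9C.
0xEFB6EA9C = 4021742236.

4021742236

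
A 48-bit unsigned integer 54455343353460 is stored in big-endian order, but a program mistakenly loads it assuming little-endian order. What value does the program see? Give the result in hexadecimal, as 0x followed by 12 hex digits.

54455343353460 in 48-bit hexadecimal is 0x3186DF658E74.
Stored big-endian, the bytes at ascending addresses are 31 86 DF 65 8E 74.
Read back as little-endian, the first byte is least significant, giving 0x748E65DF8631.

0x748E65DF8631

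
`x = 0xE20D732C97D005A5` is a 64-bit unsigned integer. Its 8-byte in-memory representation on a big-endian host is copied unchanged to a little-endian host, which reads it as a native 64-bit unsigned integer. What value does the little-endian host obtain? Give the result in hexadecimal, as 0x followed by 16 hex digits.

Stored big-endian, the bytes at ascending addresses are E2 0D 73 2C 97 D0 05 A5.
Read back as little-endian, the first byte is least significant, giving 0xA505D0972C730DE2.

0xA505D0972C730DE2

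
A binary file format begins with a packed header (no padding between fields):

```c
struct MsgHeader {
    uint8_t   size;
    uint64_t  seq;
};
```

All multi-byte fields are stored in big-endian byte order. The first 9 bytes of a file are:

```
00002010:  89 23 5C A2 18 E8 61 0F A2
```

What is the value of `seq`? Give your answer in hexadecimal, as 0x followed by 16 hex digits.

0x235CA218E8610FA2

`seq` follows `size` (1 byte), so it starts at byte offset 1 and occupies 8 bytes.
Bytes at offsets 1..8: 23 5C A2 18 E8 61 0F A2.
Big-endian: lowest address holds the most-significant byte.
The bytes are already most-significant first: 0x235CA218E8610FA2.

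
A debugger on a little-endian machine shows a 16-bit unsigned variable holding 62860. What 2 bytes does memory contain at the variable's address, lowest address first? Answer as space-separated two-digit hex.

8C F5

62860 in hexadecimal, padded to 16 bits, is 0xF58C.
Split into bytes (most-significant first): F5 8C.
In little-endian order the low byte comes first in memory.
So at ascending addresses the bytes are 8C F5.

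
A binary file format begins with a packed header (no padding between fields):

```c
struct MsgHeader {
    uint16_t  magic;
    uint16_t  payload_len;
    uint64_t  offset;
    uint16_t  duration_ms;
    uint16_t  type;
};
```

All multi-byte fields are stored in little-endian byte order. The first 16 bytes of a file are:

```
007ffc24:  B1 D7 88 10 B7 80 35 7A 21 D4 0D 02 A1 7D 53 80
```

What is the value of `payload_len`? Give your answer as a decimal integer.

4232

`payload_len` follows `magic` (2 bytes), so it starts at byte offset 2 and occupies 2 bytes.
Bytes at offsets 2..3: 88 10.
Little-endian: lowest address holds the least-significant byte.
Reassemble most-significant byte first: 10 88 → 0x1088.
0x1088 = 4232.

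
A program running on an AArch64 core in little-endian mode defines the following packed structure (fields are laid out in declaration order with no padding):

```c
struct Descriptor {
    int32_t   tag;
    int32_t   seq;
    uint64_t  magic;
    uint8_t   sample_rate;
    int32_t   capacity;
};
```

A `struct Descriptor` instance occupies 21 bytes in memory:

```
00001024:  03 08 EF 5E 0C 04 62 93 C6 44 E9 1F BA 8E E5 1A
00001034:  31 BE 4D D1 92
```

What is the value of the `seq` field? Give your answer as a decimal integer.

`seq` follows `tag` (4 bytes), so it starts at byte offset 4 and occupies 4 bytes.
Bytes at offsets 4..7: 0C 04 62 93.
Little-endian: lowest address holds the least-significant byte.
Reassemble most-significant byte first: 93 62 04 0C → 0x9362040C.
Top bit is set, so as a signed 32-bit value this is 0x9362040C − 2^32 = -1822292980.

-1822292980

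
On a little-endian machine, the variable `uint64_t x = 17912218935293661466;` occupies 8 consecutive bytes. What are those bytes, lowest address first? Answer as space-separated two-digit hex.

1A 51 34 F9 37 FC 94 F8

17912218935293661466 in hexadecimal, padded to 64 bits, is 0xF894FC37F934511A.
Split into bytes (most-significant first): F8 94 FC 37 F9 34 51 1A.
In little-endian order the low byte comes first in memory.
So at ascending addresses the bytes are 1A 51 34 F9 37 FC 94 F8.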